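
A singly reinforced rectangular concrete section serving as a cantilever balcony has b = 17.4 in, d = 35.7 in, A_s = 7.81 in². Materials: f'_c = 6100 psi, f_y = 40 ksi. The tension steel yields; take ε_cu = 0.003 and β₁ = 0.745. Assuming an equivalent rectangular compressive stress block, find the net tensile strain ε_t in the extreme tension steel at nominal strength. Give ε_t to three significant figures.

ε_t ≈ 0.0200

a = A_s f_y/(0.85 f'_c b) = 3.463 in.
β₁ = 0.745, so c = a/β₁ = 3.463/0.745 = 4.648 in.
From the linear strain diagram with ε_cu = 0.003: ε_t = 0.003 (d − c)/c = 0.003 × (35.7 − 4.648)/4.648 = 0.0200.
Since ε_t ≥ 0.005, the section is tension-controlled.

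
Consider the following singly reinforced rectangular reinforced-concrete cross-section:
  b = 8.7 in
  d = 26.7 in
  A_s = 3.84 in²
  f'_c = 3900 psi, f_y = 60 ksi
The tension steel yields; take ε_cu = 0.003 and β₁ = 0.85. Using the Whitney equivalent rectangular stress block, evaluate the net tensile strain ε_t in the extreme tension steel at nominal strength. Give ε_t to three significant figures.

ε_t ≈ 0.00552

a = A_s f_y/(0.85 f'_c b) = 7.989 in.
β₁ = 0.85, so c = a/β₁ = 7.989/0.85 = 9.399 in.
From the linear strain diagram with ε_cu = 0.003: ε_t = 0.003 (d − c)/c = 0.003 × (26.7 − 9.399)/9.399 = 0.00552.
Since ε_t ≥ 0.005, the section is tension-controlled.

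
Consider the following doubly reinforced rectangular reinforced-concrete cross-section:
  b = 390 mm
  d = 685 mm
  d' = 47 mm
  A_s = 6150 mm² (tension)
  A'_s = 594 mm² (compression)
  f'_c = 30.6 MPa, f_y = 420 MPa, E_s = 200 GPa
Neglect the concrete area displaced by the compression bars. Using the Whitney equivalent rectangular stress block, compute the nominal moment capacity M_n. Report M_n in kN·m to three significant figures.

M_n ≈ 1490 kN·m

Assume both tension and compression steel yield.
Net tension couple steel: A_s − A'_s = 5556 mm².
a = (A_s − A'_s) f_y / (0.85 f'_c b) = 2333520/(0.85 × 30.6 × 390) = 230.04 mm.
c = a/β₁ = 230.04/0.831 = 276.82 mm; ε'_s = 0.003(c − d')/c = 0.0025 ≥ f_y/E_s = 0.0021, so compression steel does yield.
M_n = (A_s − A'_s) f_y (d − a/2) + A'_s f_y (d − d') = [2333520 × (685 − 115.02) + 249480 × (685 − 47)] × 10⁻⁶ = 1330.06 + 159.17 = 1489.23 kN·m.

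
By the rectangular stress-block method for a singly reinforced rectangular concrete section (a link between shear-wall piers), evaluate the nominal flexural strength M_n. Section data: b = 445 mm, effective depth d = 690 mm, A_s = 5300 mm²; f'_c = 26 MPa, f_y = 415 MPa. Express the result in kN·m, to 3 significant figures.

T = A_s f_y = 5300 × 415 = 2199500 N = 2199.5 kN.
From C = T: a = T/(0.85 f'_c b) = 2199500/(0.85 × 26 × 445) = 223.65 mm.
M_n = T(d − a/2) = 2199.5 kN × (690 − 111.825) mm = 1271.70 kN·m.

M_n ≈ 1270 kN·m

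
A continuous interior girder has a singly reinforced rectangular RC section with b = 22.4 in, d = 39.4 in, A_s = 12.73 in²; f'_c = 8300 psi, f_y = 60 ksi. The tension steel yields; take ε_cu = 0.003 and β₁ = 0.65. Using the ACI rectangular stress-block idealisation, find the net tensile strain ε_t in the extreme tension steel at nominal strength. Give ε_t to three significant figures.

ε_t ≈ 0.0129

a = A_s f_y/(0.85 f'_c b) = 4.833 in.
β₁ = 0.65, so c = a/β₁ = 4.833/0.65 = 7.435 in.
From the linear strain diagram with ε_cu = 0.003: ε_t = 0.003 (d − c)/c = 0.003 × (39.4 − 7.435)/7.435 = 0.0129.
Since ε_t ≥ 0.005, the section is tension-controlled.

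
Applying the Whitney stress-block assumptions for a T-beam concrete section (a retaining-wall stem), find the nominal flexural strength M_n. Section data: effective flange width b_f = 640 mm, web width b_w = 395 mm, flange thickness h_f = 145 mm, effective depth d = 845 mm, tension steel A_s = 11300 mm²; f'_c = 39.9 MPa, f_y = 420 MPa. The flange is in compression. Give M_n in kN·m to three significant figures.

M_n ≈ 3450 kN·m

Tension: T = A_s f_y = 11300 × 420 = 4746000 N.
Try a within the flange: a = T/(0.85 f'_c b_f) = 4746000/(0.85 × 39.9 × 640) = 218.65 mm.
a = 218.65 > h_f = 145 mm: the block extends into the web. Split into flange-overhang and web parts.
C_f = 0.85 f'_c (b_f − b_w) h_f = 0.85 × 39.9 × (640 − 395) × 145 = 1204830 N.
Remaining web compression depth: a_w = (T − C_f)/(0.85 f'_c b_w) = (4746000 − 1204830)/(0.85 × 39.9 × 395) = 264.34 mm.
M_n = C_f(d − h_f/2) + (T − C_f)(d − a_w/2) = 1204830 × (845 − 72.5) + 3541170 × (845 − 132.17) = 930.73 + 2524.25 = 3454.98 × 10⁶ N·mm.
M_n = 3454.98 kN·m.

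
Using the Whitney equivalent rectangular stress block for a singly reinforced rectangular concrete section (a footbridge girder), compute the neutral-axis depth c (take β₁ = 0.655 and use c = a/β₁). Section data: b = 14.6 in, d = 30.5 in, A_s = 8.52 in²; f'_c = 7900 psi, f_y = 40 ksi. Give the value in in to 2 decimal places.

c ≈ 5.31 in

T = A_s f_y = 8.52 × 40 = 340.8 kips.
a = T/(0.85 f'_c b) = 340.8/(0.85 × 7.9 × 14.6) = 3.4762 in.
With β₁ = 0.655, c = a/β₁ = 3.4762/0.655 = 5.31 in.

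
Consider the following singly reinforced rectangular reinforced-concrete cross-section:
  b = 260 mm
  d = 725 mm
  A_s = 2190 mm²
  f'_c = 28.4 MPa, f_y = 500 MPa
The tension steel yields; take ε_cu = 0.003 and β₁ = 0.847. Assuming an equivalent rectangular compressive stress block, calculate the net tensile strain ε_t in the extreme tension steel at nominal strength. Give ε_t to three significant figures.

a = A_s f_y/(0.85 f'_c b) = 174.46 mm.
β₁ = 0.847, so c = a/β₁ = 174.46/0.847 = 205.97 mm.
From the linear strain diagram with ε_cu = 0.003: ε_t = 0.003 (d − c)/c = 0.003 × (725 − 205.97)/205.97 = 0.00756.
Since ε_t ≥ 0.005, the section is tension-controlled.

ε_t ≈ 0.00756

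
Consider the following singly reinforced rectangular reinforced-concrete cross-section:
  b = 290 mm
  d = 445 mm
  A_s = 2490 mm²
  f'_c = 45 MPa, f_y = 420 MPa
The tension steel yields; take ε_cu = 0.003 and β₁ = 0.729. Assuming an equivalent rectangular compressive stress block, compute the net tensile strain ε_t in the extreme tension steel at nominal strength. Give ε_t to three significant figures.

ε_t ≈ 0.00732

a = A_s f_y/(0.85 f'_c b) = 94.28 mm.
β₁ = 0.729, so c = a/β₁ = 94.28/0.729 = 129.33 mm.
From the linear strain diagram with ε_cu = 0.003: ε_t = 0.003 (d − c)/c = 0.003 × (445 − 129.33)/129.33 = 0.00732.
Since ε_t ≥ 0.005, the section is tension-controlled.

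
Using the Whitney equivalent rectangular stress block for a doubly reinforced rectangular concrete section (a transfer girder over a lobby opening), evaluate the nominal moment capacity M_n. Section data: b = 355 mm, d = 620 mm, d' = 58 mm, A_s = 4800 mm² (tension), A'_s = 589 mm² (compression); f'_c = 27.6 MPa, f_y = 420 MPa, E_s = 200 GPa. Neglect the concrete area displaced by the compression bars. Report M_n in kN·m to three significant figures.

M_n ≈ 1050 kN·m

Assume both tension and compression steel yield.
Net tension couple steel: A_s − A'_s = 4211 mm².
a = (A_s − A'_s) f_y / (0.85 f'_c b) = 1768620/(0.85 × 27.6 × 355) = 212.36 mm.
c = a/β₁ = 212.36/0.85 = 249.84 mm; ε'_s = 0.003(c − d')/c = 0.0023 ≥ f_y/E_s = 0.0021, so compression steel does yield.
M_n = (A_s − A'_s) f_y (d − a/2) + A'_s f_y (d − d') = [1768620 × (620 − 106.18) + 247380 × (620 − 58)] × 10⁻⁶ = 908.75 + 139.03 = 1047.78 kN·m.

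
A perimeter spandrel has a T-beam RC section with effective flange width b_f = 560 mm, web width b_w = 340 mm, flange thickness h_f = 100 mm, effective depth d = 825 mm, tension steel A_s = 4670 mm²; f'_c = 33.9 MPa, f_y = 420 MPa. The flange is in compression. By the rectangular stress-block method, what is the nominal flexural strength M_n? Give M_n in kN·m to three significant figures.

M_n ≈ 1500 kN·m

Tension: T = A_s f_y = 4670 × 420 = 1961400 N.
Try a within the flange: a = T/(0.85 f'_c b_f) = 1961400/(0.85 × 33.9 × 560) = 121.55 mm.
a = 121.55 > h_f = 100 mm: the block extends into the web. Split into flange-overhang and web parts.
C_f = 0.85 f'_c (b_f − b_w) h_f = 0.85 × 33.9 × (560 − 340) × 100 = 633930 N.
Remaining web compression depth: a_w = (T − C_f)/(0.85 f'_c b_w) = (1961400 − 633930)/(0.85 × 33.9 × 340) = 135.50 mm.
M_n = C_f(d − h_f/2) + (T − C_f)(d − a_w/2) = 633930 × (825 − 50) + 1327470 × (825 − 67.75) = 491.30 + 1005.23 = 1496.53 × 10⁶ N·mm.
M_n = 1496.53 kN·m.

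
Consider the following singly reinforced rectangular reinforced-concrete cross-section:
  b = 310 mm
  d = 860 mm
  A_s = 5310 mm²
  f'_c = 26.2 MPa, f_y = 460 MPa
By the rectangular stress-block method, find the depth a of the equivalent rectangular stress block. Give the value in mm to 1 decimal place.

a ≈ 353.8 mm

T = A_s f_y = 5310 × 460 = 2442600 N = 2442.6 kN.
Setting C = 0.85 f'_c a b equal to T: a = 2442600/(0.85 × 26.2 × 310) = 353.8 mm.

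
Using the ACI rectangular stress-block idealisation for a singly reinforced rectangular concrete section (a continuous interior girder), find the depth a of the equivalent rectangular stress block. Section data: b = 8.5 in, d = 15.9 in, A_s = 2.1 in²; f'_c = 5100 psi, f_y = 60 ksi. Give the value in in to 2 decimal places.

a ≈ 3.42 in

T = A_s f_y = 2.1 × 60 = 126 kips.
a = T/(0.85 f'_c b) = 126/(0.85 × 5.1 × 8.5) = 3.42 in.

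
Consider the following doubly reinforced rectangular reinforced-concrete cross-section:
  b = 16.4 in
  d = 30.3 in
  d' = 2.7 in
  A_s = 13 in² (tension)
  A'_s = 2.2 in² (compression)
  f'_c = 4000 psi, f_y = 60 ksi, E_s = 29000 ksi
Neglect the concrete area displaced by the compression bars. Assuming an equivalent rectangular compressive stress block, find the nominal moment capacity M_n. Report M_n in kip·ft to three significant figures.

Assume both steels yield.
a = (A_s − A'_s) f_y/(0.85 f'_c b) = (13 − 2.2) × 60/(0.85 × 4 × 16.4) = 11.621 in.
c = a/β₁ = 11.621/0.85 = 13.672 in; ε'_s = 0.003(c − d')/c = 0.0024 ≥ ε_y = 0.0021, so the compression steel yields.
M_n = (A_s − A'_s) f_y (d − a/2) + A'_s f_y (d − d') = 648 × (30.3 − 5.8105) + 132 × (30.3 − 2.7) = 15869.2 + 3643.2 = 19512.4 kip·in = 19512.4/12 = 1626.03 kip·ft.

M_n ≈ 1630 kip·ft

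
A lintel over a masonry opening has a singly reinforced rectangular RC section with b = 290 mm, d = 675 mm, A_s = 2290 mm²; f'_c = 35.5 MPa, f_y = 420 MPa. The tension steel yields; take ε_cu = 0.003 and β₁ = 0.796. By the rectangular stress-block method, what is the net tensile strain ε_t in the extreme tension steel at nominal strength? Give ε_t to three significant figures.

ε_t ≈ 0.0117

a = A_s f_y/(0.85 f'_c b) = 109.91 mm.
β₁ = 0.796, so c = a/β₁ = 109.91/0.796 = 138.08 mm.
From the linear strain diagram with ε_cu = 0.003: ε_t = 0.003 (d − c)/c = 0.003 × (675 − 138.08)/138.08 = 0.0117.
Since ε_t ≥ 0.005, the section is tension-controlled.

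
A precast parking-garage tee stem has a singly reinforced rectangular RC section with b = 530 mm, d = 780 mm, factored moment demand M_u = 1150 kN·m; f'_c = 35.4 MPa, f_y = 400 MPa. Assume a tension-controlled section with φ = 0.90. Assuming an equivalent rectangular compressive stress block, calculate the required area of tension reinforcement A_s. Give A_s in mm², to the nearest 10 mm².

A_s ≈ 4410 mm²

M_n = M_u/φ = 1150/0.90 = 1277.78 kN·m.
With M_n = 0.85 f'_c a b (d − a/2), solve the quadratic for a:
a = d − √(d² − 2M_n/(0.85 f'_c b)) = 780 − √(780² − 2 × 1277.78×10⁶/(0.85 × 35.4 × 530)) = 110.56 mm.
A_s = 0.85 f'_c a b / f_y = 0.85 × 35.4 × 110.56 × 530 / 400 = 4407.9 mm².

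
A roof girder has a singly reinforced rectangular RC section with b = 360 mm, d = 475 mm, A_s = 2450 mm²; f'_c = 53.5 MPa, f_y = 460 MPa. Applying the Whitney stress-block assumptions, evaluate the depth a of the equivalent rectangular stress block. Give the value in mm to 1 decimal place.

T = A_s f_y = 2450 × 460 = 1127000 N = 1127 kN.
Setting C = 0.85 f'_c a b equal to T: a = 1127000/(0.85 × 53.5 × 360) = 68.8 mm.

a ≈ 68.8 mm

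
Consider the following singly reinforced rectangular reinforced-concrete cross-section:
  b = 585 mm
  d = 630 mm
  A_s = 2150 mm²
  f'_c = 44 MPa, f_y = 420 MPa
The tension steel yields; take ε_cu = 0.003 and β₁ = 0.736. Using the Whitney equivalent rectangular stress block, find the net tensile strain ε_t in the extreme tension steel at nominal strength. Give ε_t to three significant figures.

ε_t ≈ 0.0307

a = A_s f_y/(0.85 f'_c b) = 41.27 mm.
β₁ = 0.736, so c = a/β₁ = 41.27/0.736 = 56.07 mm.
From the linear strain diagram with ε_cu = 0.003: ε_t = 0.003 (d − c)/c = 0.003 × (630 − 56.07)/56.07 = 0.0307.
Since ε_t ≥ 0.005, the section is tension-controlled.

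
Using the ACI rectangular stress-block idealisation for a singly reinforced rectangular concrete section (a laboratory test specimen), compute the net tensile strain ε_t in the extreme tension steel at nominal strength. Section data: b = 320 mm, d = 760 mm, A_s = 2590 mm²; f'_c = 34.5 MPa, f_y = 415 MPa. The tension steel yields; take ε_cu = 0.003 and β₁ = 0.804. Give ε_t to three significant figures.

ε_t ≈ 0.0130

a = A_s f_y/(0.85 f'_c b) = 114.54 mm.
β₁ = 0.804, so c = a/β₁ = 114.54/0.804 = 142.46 mm.
From the linear strain diagram with ε_cu = 0.003: ε_t = 0.003 (d − c)/c = 0.003 × (760 − 142.46)/142.46 = 0.0130.
Since ε_t ≥ 0.005, the section is tension-controlled.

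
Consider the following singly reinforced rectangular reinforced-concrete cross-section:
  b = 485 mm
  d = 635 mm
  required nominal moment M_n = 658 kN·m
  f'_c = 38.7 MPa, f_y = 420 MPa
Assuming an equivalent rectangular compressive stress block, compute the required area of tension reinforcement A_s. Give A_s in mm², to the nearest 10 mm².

With M_n = 0.85 f'_c a b (d − a/2), solve the quadratic for a:
a = d − √(d² − 2M_n/(0.85 f'_c b)) = 635 − √(635² − 2 × 658×10⁶/(0.85 × 38.7 × 485)) = 68.66 mm.
A_s = 0.85 f'_c a b / f_y = 0.85 × 38.7 × 68.66 × 485 / 420 = 2608.1 mm².

A_s ≈ 2610 mm²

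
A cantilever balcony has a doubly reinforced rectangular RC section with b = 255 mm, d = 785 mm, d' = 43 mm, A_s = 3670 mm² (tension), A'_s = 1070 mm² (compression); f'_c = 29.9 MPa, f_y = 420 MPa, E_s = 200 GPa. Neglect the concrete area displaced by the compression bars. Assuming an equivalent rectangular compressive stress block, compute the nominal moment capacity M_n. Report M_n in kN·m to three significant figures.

Assume both tension and compression steel yield.
Net tension couple steel: A_s − A'_s = 2600 mm².
a = (A_s − A'_s) f_y / (0.85 f'_c b) = 1092000/(0.85 × 29.9 × 255) = 168.50 mm.
c = a/β₁ = 168.50/0.836 = 201.56 mm; ε'_s = 0.003(c − d')/c = 0.0024 ≥ f_y/E_s = 0.0021, so compression steel does yield.
M_n = (A_s − A'_s) f_y (d − a/2) + A'_s f_y (d − d') = [1092000 × (785 − 84.25) + 449400 × (785 − 43)] × 10⁻⁶ = 765.22 + 333.45 = 1098.67 kN·m.

M_n ≈ 1100 kN·m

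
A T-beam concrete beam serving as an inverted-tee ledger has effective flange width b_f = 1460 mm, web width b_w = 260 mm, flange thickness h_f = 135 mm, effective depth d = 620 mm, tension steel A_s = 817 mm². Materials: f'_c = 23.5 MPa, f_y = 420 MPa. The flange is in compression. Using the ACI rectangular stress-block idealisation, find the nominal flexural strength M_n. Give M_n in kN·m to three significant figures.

Tension: T = A_s f_y = 817 × 420 = 343140 N.
Try a within the flange: a = T/(0.85 f'_c b_f) = 343140/(0.85 × 23.5 × 1460) = 11.77 mm.
Since a = 11.77 ≤ h_f = 135 mm, the stress block lies entirely in the flange; analyse as a rectangular beam of width b_f.
M_n = T(d − a/2) = 343140 × (620 − 5.885) = 210.73 × 10⁶ N·mm.
M_n = 210.73 kN·m.

M_n ≈ 211 kN·m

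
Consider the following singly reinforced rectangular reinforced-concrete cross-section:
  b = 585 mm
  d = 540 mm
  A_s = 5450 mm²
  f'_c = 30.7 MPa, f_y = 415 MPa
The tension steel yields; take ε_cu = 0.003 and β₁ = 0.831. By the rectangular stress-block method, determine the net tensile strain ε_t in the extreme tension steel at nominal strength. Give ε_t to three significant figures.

a = A_s f_y/(0.85 f'_c b) = 148.16 mm.
β₁ = 0.831, so c = a/β₁ = 148.16/0.831 = 178.29 mm.
From the linear strain diagram with ε_cu = 0.003: ε_t = 0.003 (d − c)/c = 0.003 × (540 − 178.29)/178.29 = 0.00609.
Since ε_t ≥ 0.005, the section is tension-controlled.

ε_t ≈ 0.00609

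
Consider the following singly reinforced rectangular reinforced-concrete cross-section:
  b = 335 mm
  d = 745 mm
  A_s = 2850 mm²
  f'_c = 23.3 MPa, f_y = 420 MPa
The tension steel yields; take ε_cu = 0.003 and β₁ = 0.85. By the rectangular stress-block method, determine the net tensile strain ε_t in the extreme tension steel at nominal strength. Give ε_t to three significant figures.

ε_t ≈ 0.00753

a = A_s f_y/(0.85 f'_c b) = 180.42 mm.
β₁ = 0.85, so c = a/β₁ = 180.42/0.85 = 212.26 mm.
From the linear strain diagram with ε_cu = 0.003: ε_t = 0.003 (d − c)/c = 0.003 × (745 − 212.26)/212.26 = 0.00753.
Since ε_t ≥ 0.005, the section is tension-controlled.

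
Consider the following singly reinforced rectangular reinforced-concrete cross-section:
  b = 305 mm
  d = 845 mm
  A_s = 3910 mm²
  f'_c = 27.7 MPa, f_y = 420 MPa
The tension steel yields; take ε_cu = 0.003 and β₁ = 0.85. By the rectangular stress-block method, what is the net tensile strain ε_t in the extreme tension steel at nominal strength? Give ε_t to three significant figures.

a = A_s f_y/(0.85 f'_c b) = 228.68 mm.
β₁ = 0.85, so c = a/β₁ = 228.68/0.85 = 269.04 mm.
From the linear strain diagram with ε_cu = 0.003: ε_t = 0.003 (d − c)/c = 0.003 × (845 − 269.04)/269.04 = 0.00642.
Since ε_t ≥ 0.005, the section is tension-controlled.

ε_t ≈ 0.00642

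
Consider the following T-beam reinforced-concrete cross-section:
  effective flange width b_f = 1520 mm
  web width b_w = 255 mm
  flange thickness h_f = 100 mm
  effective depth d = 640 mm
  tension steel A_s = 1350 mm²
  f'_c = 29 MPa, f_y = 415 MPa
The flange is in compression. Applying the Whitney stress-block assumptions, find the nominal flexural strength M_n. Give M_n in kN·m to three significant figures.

Tension: T = A_s f_y = 1350 × 415 = 560250 N.
Try a within the flange: a = T/(0.85 f'_c b_f) = 560250/(0.85 × 29 × 1520) = 14.95 mm.
Since a = 14.95 ≤ h_f = 100 mm, the stress block lies entirely in the flange; analyse as a rectangular beam of width b_f.
M_n = T(d − a/2) = 560250 × (640 − 7.475) = 354.37 × 10⁶ N·mm.
M_n = 354.37 kN·m.

M_n ≈ 354 kN·m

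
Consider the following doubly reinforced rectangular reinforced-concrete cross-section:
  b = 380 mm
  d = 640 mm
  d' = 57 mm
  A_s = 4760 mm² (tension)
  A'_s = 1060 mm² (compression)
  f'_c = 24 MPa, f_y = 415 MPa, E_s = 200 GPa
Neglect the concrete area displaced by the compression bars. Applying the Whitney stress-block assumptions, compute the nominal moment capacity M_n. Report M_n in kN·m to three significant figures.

Assume both tension and compression steel yield.
Net tension couple steel: A_s − A'_s = 3700 mm².
a = (A_s − A'_s) f_y / (0.85 f'_c b) = 1535500/(0.85 × 24 × 380) = 198.08 mm.
c = a/β₁ = 198.08/0.85 = 233.04 mm; ε'_s = 0.003(c − d')/c = 0.0023 ≥ f_y/E_s = 0.0021, so compression steel does yield.
M_n = (A_s − A'_s) f_y (d − a/2) + A'_s f_y (d − d') = [1535500 × (640 − 99.04) + 439900 × (640 − 57)] × 10⁻⁶ = 830.64 + 256.46 = 1087.10 kN·m.

M_n ≈ 1090 kN·m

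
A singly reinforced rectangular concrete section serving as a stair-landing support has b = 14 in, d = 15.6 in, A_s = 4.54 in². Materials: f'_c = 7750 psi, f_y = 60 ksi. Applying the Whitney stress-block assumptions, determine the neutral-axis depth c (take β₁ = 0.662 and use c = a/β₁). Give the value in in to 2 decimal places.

T = A_s f_y = 4.54 × 60 = 272.4 kips.
a = T/(0.85 f'_c b) = 272.4/(0.85 × 7.75 × 14) = 2.9536 in.
With β₁ = 0.662, c = a/β₁ = 2.9536/0.662 = 4.46 in.

c ≈ 4.46 in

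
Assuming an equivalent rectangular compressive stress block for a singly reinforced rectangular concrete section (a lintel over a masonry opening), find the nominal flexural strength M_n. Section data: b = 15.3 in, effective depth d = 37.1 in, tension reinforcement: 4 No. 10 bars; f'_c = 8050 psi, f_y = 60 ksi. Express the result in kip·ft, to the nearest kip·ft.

A_s = 4 × 1.27 = 5.08 in².
T = A_s f_y = 5.08 × 60 = 304.8 kips.
a = T/(0.85 f'_c b) = 304.8/(0.85 × 8.05 × 15.3) = 2.911 in.
M_n = T(d − a/2) = 304.8 × (37.1 − 1.4555) = 10864.4 kip·in = 10864.4/12 = 905.37 kip·ft.

M_n ≈ 905 kip·ft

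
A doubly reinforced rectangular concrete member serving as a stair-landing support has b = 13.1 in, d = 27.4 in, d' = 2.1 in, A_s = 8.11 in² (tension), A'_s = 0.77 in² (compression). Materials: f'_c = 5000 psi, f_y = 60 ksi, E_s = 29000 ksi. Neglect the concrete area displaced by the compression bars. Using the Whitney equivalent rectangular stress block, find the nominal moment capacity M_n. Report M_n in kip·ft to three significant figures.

M_n ≈ 958 kip·ft

Assume both steels yield.
a = (A_s − A'_s) f_y/(0.85 f'_c b) = (8.11 − 0.77) × 60/(0.85 × 5 × 13.1) = 7.910 in.
c = a/β₁ = 7.910/0.8 = 9.888 in; ε'_s = 0.003(c − d')/c = 0.0024 ≥ ε_y = 0.0021, so the compression steel yields.
M_n = (A_s − A'_s) f_y (d − a/2) + A'_s f_y (d − d') = 440.4 × (27.4 − 3.955) + 46.2 × (27.4 − 2.1) = 10325.2 + 1168.9 = 11494.1 kip·in = 11494.1/12 = 957.84 kip·ft.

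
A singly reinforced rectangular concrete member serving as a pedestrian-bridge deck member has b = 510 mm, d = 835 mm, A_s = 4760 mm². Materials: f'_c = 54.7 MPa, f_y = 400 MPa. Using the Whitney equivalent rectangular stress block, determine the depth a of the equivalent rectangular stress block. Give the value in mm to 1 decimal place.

a ≈ 80.3 mm

T = A_s f_y = 4760 × 400 = 1904000 N = 1904 kN.
Setting C = 0.85 f'_c a b equal to T: a = 1904000/(0.85 × 54.7 × 510) = 80.3 mm.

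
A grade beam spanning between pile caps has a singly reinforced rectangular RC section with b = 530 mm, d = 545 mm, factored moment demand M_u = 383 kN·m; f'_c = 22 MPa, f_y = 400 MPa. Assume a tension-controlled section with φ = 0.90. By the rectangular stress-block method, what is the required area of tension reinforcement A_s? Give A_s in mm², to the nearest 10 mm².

M_n = M_u/φ = 383/0.90 = 425.556 kN·m.
With M_n = 0.85 f'_c a b (d − a/2), solve the quadratic for a:
a = d − √(d² − 2M_n/(0.85 f'_c b)) = 545 − √(545² − 2 × 425.556×10⁶/(0.85 × 22 × 530)) = 85.49 mm.
A_s = 0.85 f'_c a b / f_y = 0.85 × 22 × 85.49 × 530 / 400 = 2118.2 mm².

A_s ≈ 2120 mm²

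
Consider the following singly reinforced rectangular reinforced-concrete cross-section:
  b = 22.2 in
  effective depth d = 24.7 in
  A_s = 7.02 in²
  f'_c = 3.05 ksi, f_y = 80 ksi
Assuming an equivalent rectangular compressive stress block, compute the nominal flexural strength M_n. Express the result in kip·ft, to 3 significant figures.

T = A_s f_y = 7.02 × 80 = 561.6 kips.
a = T/(0.85 f'_c b) = 561.6/(0.85 × 3.05 × 22.2) = 9.758 in.
M_n = T(d − a/2) = 561.6 × (24.7 − 4.879) = 11131.5 kip·in = 11131.5/12 = 927.63 kip·ft.

M_n ≈ 928 kip·ft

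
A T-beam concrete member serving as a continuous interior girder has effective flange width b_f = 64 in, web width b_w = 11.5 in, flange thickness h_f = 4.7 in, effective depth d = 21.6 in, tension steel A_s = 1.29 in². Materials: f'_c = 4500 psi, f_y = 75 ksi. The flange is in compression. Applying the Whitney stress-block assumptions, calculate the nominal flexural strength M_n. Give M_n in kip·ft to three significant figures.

M_n ≈ 173 kip·ft

Tension: T = A_s f_y = 1.29 × 75 = 96.75 kips.
Try a within the flange: a = T/(0.85 f'_c b_f) = 96.75/(0.85 × 4.5 × 64) = 0.395 in.
Since a = 0.395 ≤ h_f = 4.7 in, the stress block lies entirely in the flange; analyse as a rectangular beam of width b_f.
M_n = T(d − a/2) = 96.75 × (21.6 − 0.1975) = 2070.7 kip·in.
M_n = 2070.7/12 = 172.56 kip·ft.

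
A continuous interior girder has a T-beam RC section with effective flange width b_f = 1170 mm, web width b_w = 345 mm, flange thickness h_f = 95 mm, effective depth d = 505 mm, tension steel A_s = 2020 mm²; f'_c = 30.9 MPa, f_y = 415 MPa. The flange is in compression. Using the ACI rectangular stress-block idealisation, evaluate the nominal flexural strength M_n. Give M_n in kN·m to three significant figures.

M_n ≈ 412 kN·m

Tension: T = A_s f_y = 2020 × 415 = 838300 N.
Try a within the flange: a = T/(0.85 f'_c b_f) = 838300/(0.85 × 30.9 × 1170) = 27.28 mm.
Since a = 27.28 ≤ h_f = 95 mm, the stress block lies entirely in the flange; analyse as a rectangular beam of width b_f.
M_n = T(d − a/2) = 838300 × (505 − 13.64) = 411.91 × 10⁶ N·mm.
M_n = 411.91 kN·m.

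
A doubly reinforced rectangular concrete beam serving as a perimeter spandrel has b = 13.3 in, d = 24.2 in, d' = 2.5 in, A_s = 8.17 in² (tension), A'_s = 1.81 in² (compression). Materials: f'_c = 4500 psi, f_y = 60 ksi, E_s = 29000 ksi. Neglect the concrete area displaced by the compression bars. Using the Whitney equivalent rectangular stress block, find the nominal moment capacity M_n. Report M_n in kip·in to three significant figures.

Assume both steels yield.
a = (A_s − A'_s) f_y/(0.85 f'_c b) = (8.17 − 1.81) × 60/(0.85 × 4.5 × 13.3) = 7.501 in.
c = a/β₁ = 7.501/0.825 = 9.092 in; ε'_s = 0.003(c − d')/c = 0.0022 ≥ ε_y = 0.0021, so the compression steel yields.
M_n = (A_s − A'_s) f_y (d − a/2) + A'_s f_y (d − d') = 381.6 × (24.2 − 3.7505) + 108.6 × (24.2 − 2.5) = 7803.5 + 2356.6 = 10160.1 kip·in.

M_n ≈ 10200 kip·in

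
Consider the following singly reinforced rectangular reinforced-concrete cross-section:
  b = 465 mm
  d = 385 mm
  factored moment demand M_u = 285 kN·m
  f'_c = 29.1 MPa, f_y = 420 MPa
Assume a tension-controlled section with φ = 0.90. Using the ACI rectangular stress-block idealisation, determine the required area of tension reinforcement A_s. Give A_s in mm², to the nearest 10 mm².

M_n = M_u/φ = 285/0.90 = 316.667 kN·m.
With M_n = 0.85 f'_c a b (d − a/2), solve the quadratic for a:
a = d − √(d² − 2M_n/(0.85 f'_c b)) = 385 − √(385² − 2 × 316.667×10⁶/(0.85 × 29.1 × 465)) = 79.78 mm.
A_s = 0.85 f'_c a b / f_y = 0.85 × 29.1 × 79.78 × 465 / 420 = 2184.8 mm².

A_s ≈ 2180 mm²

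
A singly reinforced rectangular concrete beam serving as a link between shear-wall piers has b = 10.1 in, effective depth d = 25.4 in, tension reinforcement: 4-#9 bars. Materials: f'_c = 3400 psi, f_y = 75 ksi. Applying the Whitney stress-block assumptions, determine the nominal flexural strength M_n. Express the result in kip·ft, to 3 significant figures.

M_n ≈ 507 kip·ft

A_s = 4 × 1 = 4 in².
T = A_s f_y = 4 × 75 = 300 kips.
a = T/(0.85 f'_c b) = 300/(0.85 × 3.4 × 10.1) = 10.278 in.
M_n = T(d − a/2) = 300 × (25.4 − 5.139) = 6078.3 kip·in = 6078.3/12 = 506.53 kip·ft.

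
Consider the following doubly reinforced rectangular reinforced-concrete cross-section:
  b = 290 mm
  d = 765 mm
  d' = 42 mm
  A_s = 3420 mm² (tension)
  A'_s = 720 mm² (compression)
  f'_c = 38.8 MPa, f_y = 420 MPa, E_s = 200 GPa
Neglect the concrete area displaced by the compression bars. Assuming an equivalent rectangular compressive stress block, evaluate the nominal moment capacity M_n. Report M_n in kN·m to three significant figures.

M_n ≈ 1020 kN·m

Assume both tension and compression steel yield.
Net tension couple steel: A_s − A'_s = 2700 mm².
a = (A_s − A'_s) f_y / (0.85 f'_c b) = 1134000/(0.85 × 38.8 × 290) = 118.57 mm.
c = a/β₁ = 118.57/0.773 = 153.39 mm; ε'_s = 0.003(c − d')/c = 0.0022 ≥ f_y/E_s = 0.0021, so compression steel does yield.
M_n = (A_s − A'_s) f_y (d − a/2) + A'_s f_y (d − d') = [1134000 × (765 − 59.285) + 302400 × (765 − 42)] × 10⁻⁶ = 800.28 + 218.64 = 1018.92 kN·m.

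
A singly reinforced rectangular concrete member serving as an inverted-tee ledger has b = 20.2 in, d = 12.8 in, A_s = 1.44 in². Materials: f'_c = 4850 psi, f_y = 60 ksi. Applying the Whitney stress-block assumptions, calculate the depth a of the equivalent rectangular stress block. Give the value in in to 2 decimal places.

T = A_s f_y = 1.44 × 60 = 86.4 kips.
a = T/(0.85 f'_c b) = 86.4/(0.85 × 4.85 × 20.2) = 1.04 in.

a ≈ 1.04 in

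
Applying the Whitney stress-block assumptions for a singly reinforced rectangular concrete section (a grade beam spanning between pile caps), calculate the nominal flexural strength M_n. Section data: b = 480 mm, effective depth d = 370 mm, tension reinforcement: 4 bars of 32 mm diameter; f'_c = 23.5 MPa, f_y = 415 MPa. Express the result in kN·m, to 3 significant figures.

M_n ≈ 401 kN·m

A_s = 4 × 804 = 3216 mm².
T = A_s f_y = 3216 × 415 = 1334640 N = 1334.64 kN.
From C = T: a = T/(0.85 f'_c b) = 1334640/(0.85 × 23.5 × 480) = 139.20 mm.
M_n = T(d − a/2) = 1334.64 kN × (370 − 69.6) mm = 400.93 kN·m.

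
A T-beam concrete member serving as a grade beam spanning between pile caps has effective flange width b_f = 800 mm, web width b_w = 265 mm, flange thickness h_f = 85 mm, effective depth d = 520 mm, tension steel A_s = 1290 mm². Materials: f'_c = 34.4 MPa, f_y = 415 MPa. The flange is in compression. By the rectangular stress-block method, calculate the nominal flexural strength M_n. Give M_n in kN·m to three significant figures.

Tension: T = A_s f_y = 1290 × 415 = 535350 N.
Try a within the flange: a = T/(0.85 f'_c b_f) = 535350/(0.85 × 34.4 × 800) = 22.89 mm.
Since a = 22.89 ≤ h_f = 85 mm, the stress block lies entirely in the flange; analyse as a rectangular beam of width b_f.
M_n = T(d − a/2) = 535350 × (520 − 11.445) = 272.25 × 10⁶ N·mm.
M_n = 272.25 kN·m.

M_n ≈ 272 kN·m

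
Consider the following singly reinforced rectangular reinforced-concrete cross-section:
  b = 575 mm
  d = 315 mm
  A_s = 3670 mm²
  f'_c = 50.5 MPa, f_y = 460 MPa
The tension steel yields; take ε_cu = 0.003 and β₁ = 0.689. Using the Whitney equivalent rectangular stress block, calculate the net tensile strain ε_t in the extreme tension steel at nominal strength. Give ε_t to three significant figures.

ε_t ≈ 0.00652

a = A_s f_y/(0.85 f'_c b) = 68.40 mm.
β₁ = 0.689, so c = a/β₁ = 68.40/0.689 = 99.27 mm.
From the linear strain diagram with ε_cu = 0.003: ε_t = 0.003 (d − c)/c = 0.003 × (315 − 99.27)/99.27 = 0.00652.
Since ε_t ≥ 0.005, the section is tension-controlled.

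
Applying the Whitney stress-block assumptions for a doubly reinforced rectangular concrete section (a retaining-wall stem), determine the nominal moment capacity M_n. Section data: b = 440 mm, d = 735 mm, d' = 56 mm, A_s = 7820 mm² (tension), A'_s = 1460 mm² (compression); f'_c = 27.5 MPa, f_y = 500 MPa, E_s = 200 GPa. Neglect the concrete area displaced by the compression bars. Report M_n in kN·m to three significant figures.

Assume both tension and compression steel yield.
Net tension couple steel: A_s − A'_s = 6360 mm².
a = (A_s − A'_s) f_y / (0.85 f'_c b) = 3180000/(0.85 × 27.5 × 440) = 309.19 mm.
c = a/β₁ = 309.19/0.85 = 363.75 mm; ε'_s = 0.003(c − d')/c = 0.0025 ≥ f_y/E_s = 0.0025, so compression steel does yield.
M_n = (A_s − A'_s) f_y (d − a/2) + A'_s f_y (d − d') = [3180000 × (735 − 154.595) + 730000 × (735 − 56)] × 10⁻⁶ = 1845.69 + 495.67 = 2341.36 kN·m.

M_n ≈ 2340 kN·m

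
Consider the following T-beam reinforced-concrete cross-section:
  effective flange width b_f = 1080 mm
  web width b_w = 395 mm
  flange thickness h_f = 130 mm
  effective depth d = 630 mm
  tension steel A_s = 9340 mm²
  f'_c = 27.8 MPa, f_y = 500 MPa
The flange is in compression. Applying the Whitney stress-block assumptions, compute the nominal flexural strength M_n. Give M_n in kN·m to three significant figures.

Tension: T = A_s f_y = 9340 × 500 = 4670000 N.
Try a within the flange: a = T/(0.85 f'_c b_f) = 4670000/(0.85 × 27.8 × 1080) = 182.99 mm.
a = 182.99 > h_f = 130 mm: the block extends into the web. Split into flange-overhang and web parts.
C_f = 0.85 f'_c (b_f − b_w) h_f = 0.85 × 27.8 × (1080 − 395) × 130 = 2104252 N.
Remaining web compression depth: a_w = (T − C_f)/(0.85 f'_c b_w) = (4670000 − 2104252)/(0.85 × 27.8 × 395) = 274.89 mm.
M_n = C_f(d − h_f/2) + (T − C_f)(d − a_w/2) = 2104252 × (630 − 65) + 2565748 × (630 − 137.445) = 1188.90 + 1263.77 = 2452.67 × 10⁶ N·mm.
M_n = 2452.67 kN·m.

M_n ≈ 2450 kN·m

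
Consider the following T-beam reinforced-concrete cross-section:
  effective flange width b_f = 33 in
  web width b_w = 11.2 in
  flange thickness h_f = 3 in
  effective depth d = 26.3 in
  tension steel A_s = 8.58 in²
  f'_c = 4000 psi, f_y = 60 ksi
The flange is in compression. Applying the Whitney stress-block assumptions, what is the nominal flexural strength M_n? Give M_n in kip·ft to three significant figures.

Tension: T = A_s f_y = 8.58 × 60 = 514.8 kips.
Try a within the flange: a = T/(0.85 f'_c b_f) = 514.8/(0.85 × 4 × 33) = 4.588 in.
a = 4.588 > h_f = 3 in: the block extends into the web. Split into flange-overhang and web parts.
C_f = 0.85 f'_c (b_f − b_w) h_f = 0.85 × 4 × (33 − 11.2) × 3 = 222.4 kips.
Remaining web compression depth: a_w = (T − C_f)/(0.85 f'_c b_w) = (514.8 − 222.4)/(0.85 × 4 × 11.2) = 7.679 in.
M_n = C_f(d − h_f/2) + (T − C_f)(d − a_w/2) = 222.4 × (26.3 − 1.5) + 292.4 × (26.3 − 3.8395) = 5515.5 + 6567.5 = 12083.0 kip·in.
M_n = 12083.0/12 = 1006.92 kip·ft.

M_n ≈ 1010 kip·ft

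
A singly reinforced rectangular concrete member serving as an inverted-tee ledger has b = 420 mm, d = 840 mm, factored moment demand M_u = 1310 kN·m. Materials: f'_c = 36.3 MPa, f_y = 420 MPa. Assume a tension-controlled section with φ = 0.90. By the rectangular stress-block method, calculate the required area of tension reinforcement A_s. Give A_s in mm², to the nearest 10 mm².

M_n = M_u/φ = 1310/0.90 = 1455.56 kN·m.
With M_n = 0.85 f'_c a b (d − a/2), solve the quadratic for a:
a = d − √(d² − 2M_n/(0.85 f'_c b)) = 840 − √(840² − 2 × 1455.56×10⁶/(0.85 × 36.3 × 420)) = 146.49 mm.
A_s = 0.85 f'_c a b / f_y = 0.85 × 36.3 × 146.49 × 420 / 420 = 4519.9 mm².

A_s ≈ 4520 mm²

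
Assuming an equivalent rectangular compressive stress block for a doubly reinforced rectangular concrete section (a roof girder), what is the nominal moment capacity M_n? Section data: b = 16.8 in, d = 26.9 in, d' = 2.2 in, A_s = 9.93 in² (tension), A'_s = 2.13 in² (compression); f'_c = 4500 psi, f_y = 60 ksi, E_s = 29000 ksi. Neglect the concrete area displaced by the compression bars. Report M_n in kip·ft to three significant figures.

M_n ≈ 1170 kip·ft

Assume both steels yield.
a = (A_s − A'_s) f_y/(0.85 f'_c b) = (9.93 − 2.13) × 60/(0.85 × 4.5 × 16.8) = 7.283 in.
c = a/β₁ = 7.283/0.825 = 8.828 in; ε'_s = 0.003(c − d')/c = 0.0023 ≥ ε_y = 0.0021, so the compression steel yields.
M_n = (A_s − A'_s) f_y (d − a/2) + A'_s f_y (d − d') = 468 × (26.9 − 3.6415) + 127.8 × (26.9 − 2.2) = 10885.0 + 3156.7 = 14041.7 kip·in = 14041.7/12 = 1170.14 kip·ft.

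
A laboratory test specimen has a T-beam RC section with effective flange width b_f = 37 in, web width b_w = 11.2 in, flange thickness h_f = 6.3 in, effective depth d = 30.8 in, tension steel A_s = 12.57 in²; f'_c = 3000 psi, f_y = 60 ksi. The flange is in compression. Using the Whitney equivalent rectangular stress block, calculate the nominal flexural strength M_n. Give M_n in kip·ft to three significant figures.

Tension: T = A_s f_y = 12.57 × 60 = 754.2 kips.
Try a within the flange: a = T/(0.85 f'_c b_f) = 754.2/(0.85 × 3 × 37) = 7.994 in.
a = 7.994 > h_f = 6.3 in: the block extends into the web. Split into flange-overhang and web parts.
C_f = 0.85 f'_c (b_f − b_w) h_f = 0.85 × 3 × (37 − 11.2) × 6.3 = 414.5 kips.
Remaining web compression depth: a_w = (T − C_f)/(0.85 f'_c b_w) = (754.2 − 414.5)/(0.85 × 3 × 11.2) = 11.894 in.
M_n = C_f(d − h_f/2) + (T − C_f)(d − a_w/2) = 414.5 × (30.8 − 3.15) + 339.7 × (30.8 − 5.947) = 11460.9 + 8442.6 = 19903.5 kip·in.
M_n = 19903.5/12 = 1658.63 kip·ft.

M_n ≈ 1660 kip·ft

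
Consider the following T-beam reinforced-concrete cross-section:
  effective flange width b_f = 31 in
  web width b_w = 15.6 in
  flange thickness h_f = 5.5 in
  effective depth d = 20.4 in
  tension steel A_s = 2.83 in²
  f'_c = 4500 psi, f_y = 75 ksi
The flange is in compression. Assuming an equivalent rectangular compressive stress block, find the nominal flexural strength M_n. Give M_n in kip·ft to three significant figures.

M_n ≈ 345 kip·ft

Tension: T = A_s f_y = 2.83 × 75 = 212.25 kips.
Try a within the flange: a = T/(0.85 f'_c b_f) = 212.25/(0.85 × 4.5 × 31) = 1.790 in.
Since a = 1.790 ≤ h_f = 5.5 in, the stress block lies entirely in the flange; analyse as a rectangular beam of width b_f.
M_n = T(d − a/2) = 212.25 × (20.4 − 0.895) = 4139.9 kip·in.
M_n = 4139.9/12 = 344.99 kip·ft.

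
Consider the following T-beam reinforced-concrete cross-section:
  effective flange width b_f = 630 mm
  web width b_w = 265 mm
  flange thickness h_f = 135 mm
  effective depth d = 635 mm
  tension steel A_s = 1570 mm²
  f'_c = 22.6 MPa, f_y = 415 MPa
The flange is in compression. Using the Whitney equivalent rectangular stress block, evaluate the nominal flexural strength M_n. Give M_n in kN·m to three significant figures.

Tension: T = A_s f_y = 1570 × 415 = 651550 N.
Try a within the flange: a = T/(0.85 f'_c b_f) = 651550/(0.85 × 22.6 × 630) = 53.84 mm.
Since a = 53.84 ≤ h_f = 135 mm, the stress block lies entirely in the flange; analyse as a rectangular beam of width b_f.
M_n = T(d − a/2) = 651550 × (635 − 26.92) = 396.19 × 10⁶ N·mm.
M_n = 396.19 kN·m.

M_n ≈ 396 kN·m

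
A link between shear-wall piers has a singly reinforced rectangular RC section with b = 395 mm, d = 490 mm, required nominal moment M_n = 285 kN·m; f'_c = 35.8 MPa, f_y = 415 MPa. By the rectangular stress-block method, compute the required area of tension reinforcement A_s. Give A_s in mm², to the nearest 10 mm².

With M_n = 0.85 f'_c a b (d − a/2), solve the quadratic for a:
a = d − √(d² − 2M_n/(0.85 f'_c b)) = 490 − √(490² − 2 × 285×10⁶/(0.85 × 35.8 × 395)) = 51.05 mm.
A_s = 0.85 f'_c a b / f_y = 0.85 × 35.8 × 51.05 × 395 / 415 = 1478.6 mm².

A_s ≈ 1480 mm²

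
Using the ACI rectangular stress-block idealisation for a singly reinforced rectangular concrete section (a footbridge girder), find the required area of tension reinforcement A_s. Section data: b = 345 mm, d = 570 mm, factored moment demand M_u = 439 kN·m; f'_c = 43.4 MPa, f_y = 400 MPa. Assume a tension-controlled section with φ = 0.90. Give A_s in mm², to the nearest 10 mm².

M_n = M_u/φ = 439/0.90 = 487.778 kN·m.
With M_n = 0.85 f'_c a b (d − a/2), solve the quadratic for a:
a = d − √(d² − 2M_n/(0.85 f'_c b)) = 570 − √(570² − 2 × 487.778×10⁶/(0.85 × 43.4 × 345)) = 71.76 mm.
A_s = 0.85 f'_c a b / f_y = 0.85 × 43.4 × 71.76 × 345 / 400 = 2283.2 mm².

A_s ≈ 2280 mm²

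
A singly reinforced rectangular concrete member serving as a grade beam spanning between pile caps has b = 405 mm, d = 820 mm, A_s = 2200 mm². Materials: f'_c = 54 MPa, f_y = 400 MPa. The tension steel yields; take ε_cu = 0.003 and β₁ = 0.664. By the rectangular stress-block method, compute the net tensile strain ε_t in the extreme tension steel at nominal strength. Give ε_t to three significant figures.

a = A_s f_y/(0.85 f'_c b) = 47.34 mm.
β₁ = 0.664, so c = a/β₁ = 47.34/0.664 = 71.30 mm.
From the linear strain diagram with ε_cu = 0.003: ε_t = 0.003 (d − c)/c = 0.003 × (820 − 71.30)/71.30 = 0.0315.
Since ε_t ≥ 0.005, the section is tension-controlled.

ε_t ≈ 0.0315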